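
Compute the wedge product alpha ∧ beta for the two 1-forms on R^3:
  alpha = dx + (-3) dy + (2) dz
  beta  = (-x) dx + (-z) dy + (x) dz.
alpha ∧ beta = (-3*x - z) dx ∧ dy + (3*x) dx ∧ dz + (-3*x + 2*z) dy ∧ dz

Distribute the wedge, using dx_i ∧ dx_j = -dx_j ∧ dx_i and dx_i ∧ dx_i = 0. For each pair (i, j) with i < j, the coefficient of dx_i ∧ dx_j in alpha ∧ beta is (alpha_i * beta_j - alpha_j * beta_i). Collecting: alpha ∧ beta = (-3*x - z) dx ∧ dy + (3*x) dx ∧ dz + (-3*x + 2*z) dy ∧ dz.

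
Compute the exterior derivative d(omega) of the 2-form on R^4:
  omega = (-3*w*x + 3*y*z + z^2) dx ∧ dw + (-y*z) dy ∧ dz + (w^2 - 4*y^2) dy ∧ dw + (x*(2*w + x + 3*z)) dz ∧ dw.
d(omega) = (-3*z) dx ∧ dy ∧ dw + (2*w + 2*x - 3*y + z) dx ∧ dz ∧ dw

For a 2-form omega = sum_{i<j} g_{ij} dx_i ∧ dx_j, the exterior derivative is
  d(omega) = sum_{i<j} d(g_{ij}) ∧ dx_i ∧ dx_j = sum_{i<j, k} (∂g_{ij}/∂x_k) dx_k ∧ dx_i ∧ dx_j.
Expand each term, using dx_k ∧ dx_i ∧ dx_j = sgn(permutation) dx_{(a)} ∧ dx_{(b)} ∧ dx_{(c)} with (a < b < c) sorted:
  d(-3*w*x + 3*y*z + z^2) includes (∂/∂y)(-3*w*x + 3*y*z + z^2) dy = (3*z) dy, which multiplied by dx ∧ dw gives (-3*z) dx ∧ dy ∧ dw
  d(-3*w*x + 3*y*z + z^2) includes (∂/∂z)(-3*w*x + 3*y*z + z^2) dz = (3*y + 2*z) dz, which multiplied by dx ∧ dw gives (-3*y - 2*z) dx ∧ dz ∧ dw
  d(x*(2*w + x + 3*z)) includes (∂/∂x)(x*(2*w + x + 3*z)) dx = (2*w + 2*x + 3*z) dx, which multiplied by dz ∧ dw gives (2*w + 2*x + 3*z) dx ∧ dz ∧ dw
Collecting like 3-forms: d(omega) = (-3*z) dx ∧ dy ∧ dw + (2*w + 2*x - 3*y + z) dx ∧ dz ∧ dw.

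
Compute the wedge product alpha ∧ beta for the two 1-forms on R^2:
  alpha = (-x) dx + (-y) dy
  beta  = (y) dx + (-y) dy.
alpha ∧ beta = (y*(x + y)) dx ∧ dy

Distribute the wedge, using dx_i ∧ dx_j = -dx_j ∧ dx_i and dx_i ∧ dx_i = 0. For each pair (i, j) with i < j, the coefficient of dx_i ∧ dx_j in alpha ∧ beta is (alpha_i * beta_j - alpha_j * beta_i). Collecting: alpha ∧ beta = (y*(x + y)) dx ∧ dy.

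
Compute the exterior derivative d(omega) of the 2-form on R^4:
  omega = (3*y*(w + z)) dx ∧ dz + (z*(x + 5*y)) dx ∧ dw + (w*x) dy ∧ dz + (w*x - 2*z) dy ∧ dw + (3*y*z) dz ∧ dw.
d(omega) = (-2*w - 3*z) dx ∧ dy ∧ dz + (-x - 2*y) dx ∧ dz ∧ dw + (w - 5*z) dx ∧ dy ∧ dw + (x + 3*z + 2) dy ∧ dz ∧ dw

For a 2-form omega = sum_{i<j} g_{ij} dx_i ∧ dx_j, the exterior derivative is
  d(omega) = sum_{i<j} d(g_{ij}) ∧ dx_i ∧ dx_j = sum_{i<j, k} (∂g_{ij}/∂x_k) dx_k ∧ dx_i ∧ dx_j.
Expand each term, using dx_k ∧ dx_i ∧ dx_j = sgn(permutation) dx_{(a)} ∧ dx_{(b)} ∧ dx_{(c)} with (a < b < c) sorted:
  d(3*y*(w + z)) includes (∂/∂y)(3*y*(w + z)) dy = (3*w + 3*z) dy, which multiplied by dx ∧ dz gives (-3*w - 3*z) dx ∧ dy ∧ dz
  d(3*y*(w + z)) includes (∂/∂w)(3*y*(w + z)) dw = (3*y) dw, which multiplied by dx ∧ dz gives (3*y) dx ∧ dz ∧ dw
  d(z*(x + 5*y)) includes (∂/∂y)(z*(x + 5*y)) dy = (5*z) dy, which multiplied by dx ∧ dw gives (-5*z) dx ∧ dy ∧ dw
  d(z*(x + 5*y)) includes (∂/∂z)(z*(x + 5*y)) dz = (x + 5*y) dz, which multiplied by dx ∧ dw gives (-x - 5*y) dx ∧ dz ∧ dw
  d(w*x) includes (∂/∂x)(w*x) dx = (w) dx, which multiplied by dy ∧ dz gives (w) dx ∧ dy ∧ dz
  d(w*x) includes (∂/∂w)(w*x) dw = (x) dw, which multiplied by dy ∧ dz gives (x) dy ∧ dz ∧ dw
  d(w*x - 2*z) includes (∂/∂x)(w*x - 2*z) dx = (w) dx, which multiplied by dy ∧ dw gives (w) dx ∧ dy ∧ dw
  d(w*x - 2*z) includes (∂/∂z)(w*x - 2*z) dz = (-2) dz, which multiplied by dy ∧ dw gives (2) dy ∧ dz ∧ dw
  d(3*y*z) includes (∂/∂y)(3*y*z) dy = (3*z) dy, which multiplied by dz ∧ dw gives (3*z) dy ∧ dz ∧ dw
Collecting like 3-forms: d(omega) = (-2*w - 3*z) dx ∧ dy ∧ dz + (-x - 2*y) dx ∧ dz ∧ dw + (w - 5*z) dx ∧ dy ∧ dw + (x + 3*z + 2) dy ∧ dz ∧ dw.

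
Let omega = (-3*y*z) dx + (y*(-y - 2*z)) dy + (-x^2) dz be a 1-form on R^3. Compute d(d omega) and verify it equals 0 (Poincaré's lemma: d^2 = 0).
d(d omega) = 0

Step 1: d omega = sum_{i<j} (∂f_j/∂x_i - ∂f_i/∂x_j) dx_i ∧ dx_j:
  coeff of dx ∧ dy: 3*z
  coeff of dx ∧ dz: -2*x + 3*y
  coeff of dy ∧ dz: 2*y
Step 2: Apply d again to each 2-form coefficient. The only possible 3-form in R^3 is dx ∧ dy ∧ dz, with coefficient
  ∂(coeff of dy∧dz)/∂x - ∂(coeff of dx∧dz)/∂y + ∂(coeff of dx∧dy)/∂z
  = ∂/∂x (2*y) - ∂/∂y (-2*x + 3*y) + ∂/∂z (3*z).
Each of these terms simplifies to sums of mixed partials that cancel in pairs. The result is 0 (by equality of mixed partials for smooth functions — Schwarz / Clairaut).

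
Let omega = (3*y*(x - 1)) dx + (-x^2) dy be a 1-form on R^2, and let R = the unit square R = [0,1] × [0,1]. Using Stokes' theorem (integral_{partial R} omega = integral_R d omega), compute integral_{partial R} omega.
integral_(partial R) omega = 1/2

Stokes: integral_partial_R omega = integral_R d omega with d omega = (∂Q/∂x - ∂P/∂y) dx ∧ dy.
  ∂Q/∂x = -2*x
  ∂P/∂y = 3*x - 3
  integrand = ∂Q/∂x - ∂P/∂y = 3 - 5*x.
Integrating over R: integral_0^1 integral_0^1 (3 - 5*x) dx dy = 1/2.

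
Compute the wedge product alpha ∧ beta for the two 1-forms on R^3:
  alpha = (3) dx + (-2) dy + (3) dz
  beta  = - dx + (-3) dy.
alpha ∧ beta = (-11) dx ∧ dy + (3) dx ∧ dz + (9) dy ∧ dz

Distribute the wedge, using dx_i ∧ dx_j = -dx_j ∧ dx_i and dx_i ∧ dx_i = 0. For each pair (i, j) with i < j, the coefficient of dx_i ∧ dx_j in alpha ∧ beta is (alpha_i * beta_j - alpha_j * beta_i). Collecting: alpha ∧ beta = (-11) dx ∧ dy + (3) dx ∧ dz + (9) dy ∧ dz.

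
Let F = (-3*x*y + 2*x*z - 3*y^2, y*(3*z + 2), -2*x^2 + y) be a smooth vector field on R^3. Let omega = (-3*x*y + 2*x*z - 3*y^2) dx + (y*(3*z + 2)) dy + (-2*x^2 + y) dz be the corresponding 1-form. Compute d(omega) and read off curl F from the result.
d(omega) = (1 - 3*y) dy ∧ dz + (6*x) dz ∧ dx + (3*x + 6*y) dx ∧ dy; curl F = (1 - 3*y, 6*x, 3*x + 6*y)

d omega = sum_{i<j} (∂f_j/∂x_i - ∂f_i/∂x_j) dx_i ∧ dx_j. Under the identification (dy ∧ dz, dz ∧ dx, dx ∧ dy) ↔ (e_x, e_y, e_z), the coefficients are exactly the components of curl F. Compute:
  ∂R/∂y - ∂Q/∂z = (1) - (3*y) = 1 - 3*y
  ∂P/∂z - ∂R/∂x = (2*x) - (-4*x) = 6*x
  ∂Q/∂x - ∂P/∂y = (0) - (-3*x - 6*y) = 3*x + 6*y.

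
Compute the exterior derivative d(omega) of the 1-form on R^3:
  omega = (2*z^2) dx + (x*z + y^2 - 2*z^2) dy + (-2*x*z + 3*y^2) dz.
d(omega) = (z) dx ∧ dy + (-6*z) dx ∧ dz + (-x + 6*y + 4*z) dy ∧ dz

For a 1-form omega = sum_i f_i dx_i, the exterior derivative is
  d(omega) = sum_{i < j} (∂f_j/∂x_i - ∂f_i/∂x_j) dx_i ∧ dx_j.
  coefficient of dx ∧ dy: ∂f_2/∂x - ∂f_1/∂y = ∂(x*z + y^2 - 2*z^2)/∂x - ∂(2*z^2)/∂y = z
  coefficient of dx ∧ dz: ∂f_3/∂x - ∂f_1/∂z = ∂(-2*x*z + 3*y^2)/∂x - ∂(2*z^2)/∂z = -6*z
  coefficient of dy ∧ dz: ∂f_3/∂y - ∂f_2/∂z = ∂(-2*x*z + 3*y^2)/∂y - ∂(x*z + y^2 - 2*z^2)/∂z = -x + 6*y + 4*z
Assembling: d(omega) = (z) dx ∧ dy + (-6*z) dx ∧ dz + (-x + 6*y + 4*z) dy ∧ dz.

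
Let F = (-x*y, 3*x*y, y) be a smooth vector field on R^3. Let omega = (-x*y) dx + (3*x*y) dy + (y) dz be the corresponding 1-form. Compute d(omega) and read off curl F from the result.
d(omega) = (1) dy ∧ dz + (0) dz ∧ dx + (x + 3*y) dx ∧ dy; curl F = (1, 0, x + 3*y)

d omega = sum_{i<j} (∂f_j/∂x_i - ∂f_i/∂x_j) dx_i ∧ dx_j. Under the identification (dy ∧ dz, dz ∧ dx, dx ∧ dy) ↔ (e_x, e_y, e_z), the coefficients are exactly the components of curl F. Compute:
  ∂R/∂y - ∂Q/∂z = (1) - (0) = 1
  ∂P/∂z - ∂R/∂x = (0) - (0) = 0
  ∂Q/∂x - ∂P/∂y = (3*y) - (-x) = x + 3*y.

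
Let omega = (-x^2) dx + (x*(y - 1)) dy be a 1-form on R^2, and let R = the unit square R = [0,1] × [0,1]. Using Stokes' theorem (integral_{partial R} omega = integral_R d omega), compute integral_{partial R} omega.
integral_(partial R) omega = -1/2

Stokes: integral_partial_R omega = integral_R d omega with d omega = (∂Q/∂x - ∂P/∂y) dx ∧ dy.
  ∂Q/∂x = y - 1
  ∂P/∂y = 0
  integrand = ∂Q/∂x - ∂P/∂y = y - 1.
Integrating over R: integral_0^1 integral_0^1 (y - 1) dx dy = -1/2.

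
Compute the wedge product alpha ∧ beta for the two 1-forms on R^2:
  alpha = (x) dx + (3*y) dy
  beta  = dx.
alpha ∧ beta = (-3*y) dx ∧ dy

Distribute the wedge, using dx_i ∧ dx_j = -dx_j ∧ dx_i and dx_i ∧ dx_i = 0. For each pair (i, j) with i < j, the coefficient of dx_i ∧ dx_j in alpha ∧ beta is (alpha_i * beta_j - alpha_j * beta_i). Collecting: alpha ∧ beta = (-3*y) dx ∧ dy.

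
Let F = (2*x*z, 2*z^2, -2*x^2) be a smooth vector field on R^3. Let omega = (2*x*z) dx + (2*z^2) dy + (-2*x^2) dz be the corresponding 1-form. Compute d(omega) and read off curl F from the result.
d(omega) = (-4*z) dy ∧ dz + (6*x) dz ∧ dx + (0) dx ∧ dy; curl F = (-4*z, 6*x, 0)

d omega = sum_{i<j} (∂f_j/∂x_i - ∂f_i/∂x_j) dx_i ∧ dx_j. Under the identification (dy ∧ dz, dz ∧ dx, dx ∧ dy) ↔ (e_x, e_y, e_z), the coefficients are exactly the components of curl F. Compute:
  ∂R/∂y - ∂Q/∂z = (0) - (4*z) = -4*z
  ∂P/∂z - ∂R/∂x = (2*x) - (-4*x) = 6*x
  ∂Q/∂x - ∂P/∂y = (0) - (0) = 0.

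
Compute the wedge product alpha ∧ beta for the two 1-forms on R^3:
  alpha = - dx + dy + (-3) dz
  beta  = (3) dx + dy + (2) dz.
alpha ∧ beta = (-4) dx ∧ dy + (7) dx ∧ dz + (5) dy ∧ dz

Distribute the wedge, using dx_i ∧ dx_j = -dx_j ∧ dx_i and dx_i ∧ dx_i = 0. For each pair (i, j) with i < j, the coefficient of dx_i ∧ dx_j in alpha ∧ beta is (alpha_i * beta_j - alpha_j * beta_i). Collecting: alpha ∧ beta = (-4) dx ∧ dy + (7) dx ∧ dz + (5) dy ∧ dz.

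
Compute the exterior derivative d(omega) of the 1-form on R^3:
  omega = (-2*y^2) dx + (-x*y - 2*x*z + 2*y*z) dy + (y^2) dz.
d(omega) = (3*y - 2*z) dx ∧ dy + (2*x) dy ∧ dz

For a 1-form omega = sum_i f_i dx_i, the exterior derivative is
  d(omega) = sum_{i < j} (∂f_j/∂x_i - ∂f_i/∂x_j) dx_i ∧ dx_j.
  coefficient of dx ∧ dy: ∂f_2/∂x - ∂f_1/∂y = ∂(-x*y - 2*x*z + 2*y*z)/∂x - ∂(-2*y^2)/∂y = 3*y - 2*z
  coefficient of dy ∧ dz: ∂f_3/∂y - ∂f_2/∂z = ∂(y^2)/∂y - ∂(-x*y - 2*x*z + 2*y*z)/∂z = 2*x
Assembling: d(omega) = (3*y - 2*z) dx ∧ dy + (2*x) dy ∧ dz.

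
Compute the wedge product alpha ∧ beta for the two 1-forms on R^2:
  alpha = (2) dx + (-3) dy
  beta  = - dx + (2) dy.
alpha ∧ beta = (1) dx ∧ dy

Distribute the wedge, using dx_i ∧ dx_j = -dx_j ∧ dx_i and dx_i ∧ dx_i = 0. For each pair (i, j) with i < j, the coefficient of dx_i ∧ dx_j in alpha ∧ beta is (alpha_i * beta_j - alpha_j * beta_i). Collecting: alpha ∧ beta = (1) dx ∧ dy.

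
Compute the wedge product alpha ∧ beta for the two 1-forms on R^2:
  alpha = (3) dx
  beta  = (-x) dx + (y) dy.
alpha ∧ beta = (3*y) dx ∧ dy

Distribute the wedge, using dx_i ∧ dx_j = -dx_j ∧ dx_i and dx_i ∧ dx_i = 0. For each pair (i, j) with i < j, the coefficient of dx_i ∧ dx_j in alpha ∧ beta is (alpha_i * beta_j - alpha_j * beta_i). Collecting: alpha ∧ beta = (3*y) dx ∧ dy.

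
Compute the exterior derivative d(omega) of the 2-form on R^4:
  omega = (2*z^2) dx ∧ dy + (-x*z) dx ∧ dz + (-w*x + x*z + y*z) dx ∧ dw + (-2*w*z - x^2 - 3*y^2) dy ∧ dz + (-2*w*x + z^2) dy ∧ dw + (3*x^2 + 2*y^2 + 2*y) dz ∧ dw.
d(omega) = (-2*x + 4*z) dx ∧ dy ∧ dz + (-2*w - z) dx ∧ dy ∧ dw + (5*x - y) dx ∧ dz ∧ dw + (4*y - 4*z + 2) dy ∧ dz ∧ dw

For a 2-form omega = sum_{i<j} g_{ij} dx_i ∧ dx_j, the exterior derivative is
  d(omega) = sum_{i<j} d(g_{ij}) ∧ dx_i ∧ dx_j = sum_{i<j, k} (∂g_{ij}/∂x_k) dx_k ∧ dx_i ∧ dx_j.
Expand each term, using dx_k ∧ dx_i ∧ dx_j = sgn(permutation) dx_{(a)} ∧ dx_{(b)} ∧ dx_{(c)} with (a < b < c) sorted:
  d(2*z^2) includes (∂/∂z)(2*z^2) dz = (4*z) dz, which multiplied by dx ∧ dy gives (4*z) dx ∧ dy ∧ dz
  d(-w*x + x*z + y*z) includes (∂/∂y)(-w*x + x*z + y*z) dy = (z) dy, which multiplied by dx ∧ dw gives (-z) dx ∧ dy ∧ dw
  d(-w*x + x*z + y*z) includes (∂/∂z)(-w*x + x*z + y*z) dz = (x + y) dz, which multiplied by dx ∧ dw gives (-x - y) dx ∧ dz ∧ dw
  d(-2*w*z - x^2 - 3*y^2) includes (∂/∂x)(-2*w*z - x^2 - 3*y^2) dx = (-2*x) dx, which multiplied by dy ∧ dz gives (-2*x) dx ∧ dy ∧ dz
  d(-2*w*z - x^2 - 3*y^2) includes (∂/∂w)(-2*w*z - x^2 - 3*y^2) dw = (-2*z) dw, which multiplied by dy ∧ dz gives (-2*z) dy ∧ dz ∧ dw
  d(-2*w*x + z^2) includes (∂/∂x)(-2*w*x + z^2) dx = (-2*w) dx, which multiplied by dy ∧ dw gives (-2*w) dx ∧ dy ∧ dw
  d(-2*w*x + z^2) includes (∂/∂z)(-2*w*x + z^2) dz = (2*z) dz, which multiplied by dy ∧ dw gives (-2*z) dy ∧ dz ∧ dw
  d(3*x^2 + 2*y^2 + 2*y) includes (∂/∂x)(3*x^2 + 2*y^2 + 2*y) dx = (6*x) dx, which multiplied by dz ∧ dw gives (6*x) dx ∧ dz ∧ dw
  d(3*x^2 + 2*y^2 + 2*y) includes (∂/∂y)(3*x^2 + 2*y^2 + 2*y) dy = (4*y + 2) dy, which multiplied by dz ∧ dw gives (4*y + 2) dy ∧ dz ∧ dw
Collecting like 3-forms: d(omega) = (-2*x + 4*z) dx ∧ dy ∧ dz + (-2*w - z) dx ∧ dy ∧ dw + (5*x - y) dx ∧ dz ∧ dw + (4*y - 4*z + 2) dy ∧ dz ∧ dw.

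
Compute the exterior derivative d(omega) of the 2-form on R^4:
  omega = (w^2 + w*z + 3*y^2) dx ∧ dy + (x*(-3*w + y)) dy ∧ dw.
d(omega) = (w) dx ∧ dy ∧ dz + (-w + y + z) dx ∧ dy ∧ dw

For a 2-form omega = sum_{i<j} g_{ij} dx_i ∧ dx_j, the exterior derivative is
  d(omega) = sum_{i<j} d(g_{ij}) ∧ dx_i ∧ dx_j = sum_{i<j, k} (∂g_{ij}/∂x_k) dx_k ∧ dx_i ∧ dx_j.
Expand each term, using dx_k ∧ dx_i ∧ dx_j = sgn(permutation) dx_{(a)} ∧ dx_{(b)} ∧ dx_{(c)} with (a < b < c) sorted:
  d(w^2 + w*z + 3*y^2) includes (∂/∂z)(w^2 + w*z + 3*y^2) dz = (w) dz, which multiplied by dx ∧ dy gives (w) dx ∧ dy ∧ dz
  d(w^2 + w*z + 3*y^2) includes (∂/∂w)(w^2 + w*z + 3*y^2) dw = (2*w + z) dw, which multiplied by dx ∧ dy gives (2*w + z) dx ∧ dy ∧ dw
  d(x*(-3*w + y)) includes (∂/∂x)(x*(-3*w + y)) dx = (-3*w + y) dx, which multiplied by dy ∧ dw gives (-3*w + y) dx ∧ dy ∧ dw
Collecting like 3-forms: d(omega) = (w) dx ∧ dy ∧ dz + (-w + y + z) dx ∧ dy ∧ dw.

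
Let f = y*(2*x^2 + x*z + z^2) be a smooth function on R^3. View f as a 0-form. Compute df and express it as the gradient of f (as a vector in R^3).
df = (y*(4*x + z)) dx + (2*x^2 + x*z + z^2) dy + (y*(x + 2*z)) dz; grad f = (y*(4*x + z), 2*x^2 + x*z + z^2, y*(x + 2*z))

For a 0-form f, d f = (∂f/∂x) dx + (∂f/∂y) dy + (∂f/∂z) dz. The components of the vector representation are exactly the entries of grad f in Cartesian coordinates:
  ∂f/∂x = y*(4*x + z)
  ∂f/∂y = 2*x^2 + x*z + z^2
  ∂f/∂z = y*(x + 2*z).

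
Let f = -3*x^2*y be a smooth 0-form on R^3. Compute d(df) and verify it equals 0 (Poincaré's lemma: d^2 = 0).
d(df) = 0

Step 1: df = sum_i (∂f/∂x_i) dx_i = (-6*x*y) dx + (-3*x^2) dy + (0) dz.
Step 2: Apply d again. Using the 1-form formula, the coefficient of dx ∧ dy in d(df) is ∂^2 f/∂x ∂y - ∂^2 f/∂y ∂x = (-6*x) - (-6*x) = 0 (equality of mixed partials for smooth f).
Similarly for dx ∧ dz and dy ∧ dz — all coefficients vanish. So d(df) = 0.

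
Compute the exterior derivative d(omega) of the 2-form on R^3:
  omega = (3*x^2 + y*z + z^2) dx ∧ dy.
d(omega) = (y + 2*z) dx ∧ dy ∧ dz

For a 2-form omega = sum_{i<j} g_{ij} dx_i ∧ dx_j, the exterior derivative is
  d(omega) = sum_{i<j} d(g_{ij}) ∧ dx_i ∧ dx_j = sum_{i<j, k} (∂g_{ij}/∂x_k) dx_k ∧ dx_i ∧ dx_j.
Expand each term, using dx_k ∧ dx_i ∧ dx_j = sgn(permutation) dx_{(a)} ∧ dx_{(b)} ∧ dx_{(c)} with (a < b < c) sorted:
  d(3*x^2 + y*z + z^2) includes (∂/∂z)(3*x^2 + y*z + z^2) dz = (y + 2*z) dz, which multiplied by dx ∧ dy gives (y + 2*z) dx ∧ dy ∧ dz
Collecting like 3-forms: d(omega) = (y + 2*z) dx ∧ dy ∧ dz.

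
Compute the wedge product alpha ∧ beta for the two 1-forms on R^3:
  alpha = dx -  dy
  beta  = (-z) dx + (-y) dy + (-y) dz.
alpha ∧ beta = (-y - z) dx ∧ dy + (-y) dx ∧ dz + (y) dy ∧ dz

Distribute the wedge, using dx_i ∧ dx_j = -dx_j ∧ dx_i and dx_i ∧ dx_i = 0. For each pair (i, j) with i < j, the coefficient of dx_i ∧ dx_j in alpha ∧ beta is (alpha_i * beta_j - alpha_j * beta_i). Collecting: alpha ∧ beta = (-y - z) dx ∧ dy + (-y) dx ∧ dz + (y) dy ∧ dz.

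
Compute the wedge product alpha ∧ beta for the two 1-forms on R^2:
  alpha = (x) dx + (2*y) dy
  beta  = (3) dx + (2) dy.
alpha ∧ beta = (2*x - 6*y) dx ∧ dy

Distribute the wedge, using dx_i ∧ dx_j = -dx_j ∧ dx_i and dx_i ∧ dx_i = 0. For each pair (i, j) with i < j, the coefficient of dx_i ∧ dx_j in alpha ∧ beta is (alpha_i * beta_j - alpha_j * beta_i). Collecting: alpha ∧ beta = (2*x - 6*y) dx ∧ dy.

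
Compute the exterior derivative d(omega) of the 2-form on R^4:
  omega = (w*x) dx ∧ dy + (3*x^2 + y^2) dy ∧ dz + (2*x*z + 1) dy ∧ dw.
d(omega) = (x + 2*z) dx ∧ dy ∧ dw + (6*x) dx ∧ dy ∧ dz + (-2*x) dy ∧ dz ∧ dw

For a 2-form omega = sum_{i<j} g_{ij} dx_i ∧ dx_j, the exterior derivative is
  d(omega) = sum_{i<j} d(g_{ij}) ∧ dx_i ∧ dx_j = sum_{i<j, k} (∂g_{ij}/∂x_k) dx_k ∧ dx_i ∧ dx_j.
Expand each term, using dx_k ∧ dx_i ∧ dx_j = sgn(permutation) dx_{(a)} ∧ dx_{(b)} ∧ dx_{(c)} with (a < b < c) sorted:
  d(w*x) includes (∂/∂w)(w*x) dw = (x) dw, which multiplied by dx ∧ dy gives (x) dx ∧ dy ∧ dw
  d(3*x^2 + y^2) includes (∂/∂x)(3*x^2 + y^2) dx = (6*x) dx, which multiplied by dy ∧ dz gives (6*x) dx ∧ dy ∧ dz
  d(2*x*z + 1) includes (∂/∂x)(2*x*z + 1) dx = (2*z) dx, which multiplied by dy ∧ dw gives (2*z) dx ∧ dy ∧ dw
  d(2*x*z + 1) includes (∂/∂z)(2*x*z + 1) dz = (2*x) dz, which multiplied by dy ∧ dw gives (-2*x) dy ∧ dz ∧ dw
Collecting like 3-forms: d(omega) = (x + 2*z) dx ∧ dy ∧ dw + (6*x) dx ∧ dy ∧ dz + (-2*x) dy ∧ dz ∧ dw.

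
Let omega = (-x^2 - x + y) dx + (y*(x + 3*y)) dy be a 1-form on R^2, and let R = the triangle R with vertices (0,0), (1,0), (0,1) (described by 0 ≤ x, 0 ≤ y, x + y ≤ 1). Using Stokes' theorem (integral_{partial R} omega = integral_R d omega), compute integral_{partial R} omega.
integral_(partial R) omega = -1/3

Stokes: integral_partial_R omega = integral_R d omega with d omega = (∂Q/∂x - ∂P/∂y) dx ∧ dy.
  ∂Q/∂x = y
  ∂P/∂y = 1
  integrand = ∂Q/∂x - ∂P/∂y = y - 1.
Integrating over R: integral_0^1 integral_0^{1-x} (y - 1) dy dx = -1/3.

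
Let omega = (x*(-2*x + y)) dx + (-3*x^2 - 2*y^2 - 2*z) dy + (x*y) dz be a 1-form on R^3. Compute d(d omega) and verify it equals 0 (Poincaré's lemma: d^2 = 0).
d(d omega) = 0

Step 1: d omega = sum_{i<j} (∂f_j/∂x_i - ∂f_i/∂x_j) dx_i ∧ dx_j:
  coeff of dx ∧ dy: -7*x
  coeff of dx ∧ dz: y
  coeff of dy ∧ dz: x + 2
Step 2: Apply d again to each 2-form coefficient. The only possible 3-form in R^3 is dx ∧ dy ∧ dz, with coefficient
  ∂(coeff of dy∧dz)/∂x - ∂(coeff of dx∧dz)/∂y + ∂(coeff of dx∧dy)/∂z
  = ∂/∂x (x + 2) - ∂/∂y (y) + ∂/∂z (-7*x).
Each of these terms simplifies to sums of mixed partials that cancel in pairs. The result is 0 (by equality of mixed partials for smooth functions — Schwarz / Clairaut).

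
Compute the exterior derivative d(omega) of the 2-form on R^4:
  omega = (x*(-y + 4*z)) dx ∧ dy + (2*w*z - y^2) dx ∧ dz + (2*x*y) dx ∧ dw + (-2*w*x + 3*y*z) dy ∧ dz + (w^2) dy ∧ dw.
d(omega) = (-2*w + 4*x + 2*y) dx ∧ dy ∧ dz + (2*z) dx ∧ dz ∧ dw + (-2*x) dx ∧ dy ∧ dw + (-2*x) dy ∧ dz ∧ dw

For a 2-form omega = sum_{i<j} g_{ij} dx_i ∧ dx_j, the exterior derivative is
  d(omega) = sum_{i<j} d(g_{ij}) ∧ dx_i ∧ dx_j = sum_{i<j, k} (∂g_{ij}/∂x_k) dx_k ∧ dx_i ∧ dx_j.
Expand each term, using dx_k ∧ dx_i ∧ dx_j = sgn(permutation) dx_{(a)} ∧ dx_{(b)} ∧ dx_{(c)} with (a < b < c) sorted:
  d(x*(-y + 4*z)) includes (∂/∂z)(x*(-y + 4*z)) dz = (4*x) dz, which multiplied by dx ∧ dy gives (4*x) dx ∧ dy ∧ dz
  d(2*w*z - y^2) includes (∂/∂y)(2*w*z - y^2) dy = (-2*y) dy, which multiplied by dx ∧ dz gives (2*y) dx ∧ dy ∧ dz
  d(2*w*z - y^2) includes (∂/∂w)(2*w*z - y^2) dw = (2*z) dw, which multiplied by dx ∧ dz gives (2*z) dx ∧ dz ∧ dw
  d(2*x*y) includes (∂/∂y)(2*x*y) dy = (2*x) dy, which multiplied by dx ∧ dw gives (-2*x) dx ∧ dy ∧ dw
  d(-2*w*x + 3*y*z) includes (∂/∂x)(-2*w*x + 3*y*z) dx = (-2*w) dx, which multiplied by dy ∧ dz gives (-2*w) dx ∧ dy ∧ dz
  d(-2*w*x + 3*y*z) includes (∂/∂w)(-2*w*x + 3*y*z) dw = (-2*x) dw, which multiplied by dy ∧ dz gives (-2*x) dy ∧ dz ∧ dw
Collecting like 3-forms: d(omega) = (-2*w + 4*x + 2*y) dx ∧ dy ∧ dz + (2*z) dx ∧ dz ∧ dw + (-2*x) dx ∧ dy ∧ dw + (-2*x) dy ∧ dz ∧ dw.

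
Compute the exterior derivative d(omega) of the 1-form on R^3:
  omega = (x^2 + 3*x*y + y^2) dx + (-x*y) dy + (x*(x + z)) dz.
d(omega) = (-3*x - 3*y) dx ∧ dy + (2*x + z) dx ∧ dz

For a 1-form omega = sum_i f_i dx_i, the exterior derivative is
  d(omega) = sum_{i < j} (∂f_j/∂x_i - ∂f_i/∂x_j) dx_i ∧ dx_j.
  coefficient of dx ∧ dy: ∂f_2/∂x - ∂f_1/∂y = ∂(-x*y)/∂x - ∂(x^2 + 3*x*y + y^2)/∂y = -3*x - 3*y
  coefficient of dx ∧ dz: ∂f_3/∂x - ∂f_1/∂z = ∂(x*(x + z))/∂x - ∂(x^2 + 3*x*y + y^2)/∂z = 2*x + z
Assembling: d(omega) = (-3*x - 3*y) dx ∧ dy + (2*x + z) dx ∧ dz.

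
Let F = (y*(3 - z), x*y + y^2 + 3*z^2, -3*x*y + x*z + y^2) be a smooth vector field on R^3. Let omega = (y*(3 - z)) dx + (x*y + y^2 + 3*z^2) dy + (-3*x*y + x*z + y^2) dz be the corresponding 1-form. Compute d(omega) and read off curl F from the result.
d(omega) = (-3*x + 2*y - 6*z) dy ∧ dz + (2*y - z) dz ∧ dx + (y + z - 3) dx ∧ dy; curl F = (-3*x + 2*y - 6*z, 2*y - z, y + z - 3)

d omega = sum_{i<j} (∂f_j/∂x_i - ∂f_i/∂x_j) dx_i ∧ dx_j. Under the identification (dy ∧ dz, dz ∧ dx, dx ∧ dy) ↔ (e_x, e_y, e_z), the coefficients are exactly the components of curl F. Compute:
  ∂R/∂y - ∂Q/∂z = (-3*x + 2*y) - (6*z) = -3*x + 2*y - 6*z
  ∂P/∂z - ∂R/∂x = (-y) - (-3*y + z) = 2*y - z
  ∂Q/∂x - ∂P/∂y = (y) - (3 - z) = y + z - 3.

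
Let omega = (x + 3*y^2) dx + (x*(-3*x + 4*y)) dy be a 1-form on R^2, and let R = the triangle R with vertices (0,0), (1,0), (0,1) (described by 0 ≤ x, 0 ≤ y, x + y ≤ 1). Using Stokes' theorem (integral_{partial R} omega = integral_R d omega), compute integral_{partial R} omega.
integral_(partial R) omega = -4/3

Stokes: integral_partial_R omega = integral_R d omega with d omega = (∂Q/∂x - ∂P/∂y) dx ∧ dy.
  ∂Q/∂x = -6*x + 4*y
  ∂P/∂y = 6*y
  integrand = ∂Q/∂x - ∂P/∂y = -6*x - 2*y.
Integrating over R: integral_0^1 integral_0^{1-x} (-6*x - 2*y) dy dx = -4/3.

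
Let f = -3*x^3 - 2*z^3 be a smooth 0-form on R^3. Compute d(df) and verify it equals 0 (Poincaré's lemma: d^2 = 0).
d(df) = 0

Step 1: df = sum_i (∂f/∂x_i) dx_i = (-9*x^2) dx + (0) dy + (-6*z^2) dz.
Step 2: Apply d again. Using the 1-form formula, the coefficient of dx ∧ dy in d(df) is ∂^2 f/∂x ∂y - ∂^2 f/∂y ∂x = (0) - (0) = 0 (equality of mixed partials for smooth f).
Similarly for dx ∧ dz and dy ∧ dz — all coefficients vanish. So d(df) = 0.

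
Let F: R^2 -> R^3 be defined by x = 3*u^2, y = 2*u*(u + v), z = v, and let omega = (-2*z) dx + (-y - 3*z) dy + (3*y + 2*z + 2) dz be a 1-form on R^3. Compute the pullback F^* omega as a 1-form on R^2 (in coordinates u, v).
F^* omega = (-8*u^3 - 12*u^2*v - 4*u*v^2 - 24*u*v - 6*v^2) du + (-4*u^3 - 4*u^2*v + 6*u^2 + 2*v + 2) dv

Using F^*(f dg) = (f ∘ F) d(g ∘ F), substitute each coordinate x_i by F_i(u, v) in f_i, and replace dx_i by d F_i = (∂F_i/∂u) du + (∂F_i/∂v) dv.
  For the x component: f_1(F) = -2*v; d F_1 = (6*u) du + (0) dv
  For the y component: f_2(F) = -2*u^2 - 2*u*v - 3*v; d F_2 = (4*u + 2*v) du + (2*u) dv
  For the z component: f_3(F) = 6*u^2 + 6*u*v + 2*v + 2; d F_3 = (0) du + (1) dv
Combining and collecting du, dv coefficients:
  coeff of du: -8*u^3 - 12*u^2*v - 4*u*v^2 - 24*u*v - 6*v^2
  coeff of dv: -4*u^3 - 4*u^2*v + 6*u^2 + 2*v + 2
F^* omega = (-8*u^3 - 12*u^2*v - 4*u*v^2 - 24*u*v - 6*v^2) du + (-4*u^3 - 4*u^2*v + 6*u^2 + 2*v + 2) dv.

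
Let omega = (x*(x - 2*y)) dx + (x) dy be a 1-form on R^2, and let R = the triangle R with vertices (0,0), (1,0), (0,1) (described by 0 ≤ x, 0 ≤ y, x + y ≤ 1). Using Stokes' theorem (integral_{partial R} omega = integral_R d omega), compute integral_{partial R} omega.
integral_(partial R) omega = 5/6

Stokes: integral_partial_R omega = integral_R d omega with d omega = (∂Q/∂x - ∂P/∂y) dx ∧ dy.
  ∂Q/∂x = 1
  ∂P/∂y = -2*x
  integrand = ∂Q/∂x - ∂P/∂y = 2*x + 1.
Integrating over R: integral_0^1 integral_0^{1-x} (2*x + 1) dy dx = 5/6.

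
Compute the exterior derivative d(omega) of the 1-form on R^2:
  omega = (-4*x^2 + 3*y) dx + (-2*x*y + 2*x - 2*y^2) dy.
d(omega) = (-2*y - 1) dx ∧ dy

For a 1-form omega = sum_i f_i dx_i, the exterior derivative is
  d(omega) = sum_{i < j} (∂f_j/∂x_i - ∂f_i/∂x_j) dx_i ∧ dx_j.
  coefficient of dx ∧ dy: ∂f_2/∂x - ∂f_1/∂y = ∂(-2*x*y + 2*x - 2*y^2)/∂x - ∂(-4*x^2 + 3*y)/∂y = -2*y - 1
Assembling: d(omega) = (-2*y - 1) dx ∧ dy.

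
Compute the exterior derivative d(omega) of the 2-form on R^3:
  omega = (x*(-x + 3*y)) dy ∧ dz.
d(omega) = (-2*x + 3*y) dx ∧ dy ∧ dz

For a 2-form omega = sum_{i<j} g_{ij} dx_i ∧ dx_j, the exterior derivative is
  d(omega) = sum_{i<j} d(g_{ij}) ∧ dx_i ∧ dx_j = sum_{i<j, k} (∂g_{ij}/∂x_k) dx_k ∧ dx_i ∧ dx_j.
Expand each term, using dx_k ∧ dx_i ∧ dx_j = sgn(permutation) dx_{(a)} ∧ dx_{(b)} ∧ dx_{(c)} with (a < b < c) sorted:
  d(x*(-x + 3*y)) includes (∂/∂x)(x*(-x + 3*y)) dx = (-2*x + 3*y) dx, which multiplied by dy ∧ dz gives (-2*x + 3*y) dx ∧ dy ∧ dz
Collecting like 3-forms: d(omega) = (-2*x + 3*y) dx ∧ dy ∧ dz.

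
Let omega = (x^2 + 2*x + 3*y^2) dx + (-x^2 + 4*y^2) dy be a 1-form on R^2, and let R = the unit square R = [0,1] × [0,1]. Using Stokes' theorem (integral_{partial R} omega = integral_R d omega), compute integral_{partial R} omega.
integral_(partial R) omega = -4

Stokes: integral_partial_R omega = integral_R d omega with d omega = (∂Q/∂x - ∂P/∂y) dx ∧ dy.
  ∂Q/∂x = -2*x
  ∂P/∂y = 6*y
  integrand = ∂Q/∂x - ∂P/∂y = -2*x - 6*y.
Integrating over R: integral_0^1 integral_0^1 (-2*x - 6*y) dx dy = -4.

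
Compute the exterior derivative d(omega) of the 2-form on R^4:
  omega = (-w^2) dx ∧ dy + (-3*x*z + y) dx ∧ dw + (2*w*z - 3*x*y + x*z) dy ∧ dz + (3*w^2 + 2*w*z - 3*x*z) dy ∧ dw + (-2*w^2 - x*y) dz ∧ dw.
d(omega) = (-2*w - 3*z - 1) dx ∧ dy ∧ dw + (3*x - y) dx ∧ dz ∧ dw + (-3*y + z) dx ∧ dy ∧ dz + (-2*w + 2*x + 2*z) dy ∧ dz ∧ dw

For a 2-form omega = sum_{i<j} g_{ij} dx_i ∧ dx_j, the exterior derivative is
  d(omega) = sum_{i<j} d(g_{ij}) ∧ dx_i ∧ dx_j = sum_{i<j, k} (∂g_{ij}/∂x_k) dx_k ∧ dx_i ∧ dx_j.
Expand each term, using dx_k ∧ dx_i ∧ dx_j = sgn(permutation) dx_{(a)} ∧ dx_{(b)} ∧ dx_{(c)} with (a < b < c) sorted:
  d(-w^2) includes (∂/∂w)(-w^2) dw = (-2*w) dw, which multiplied by dx ∧ dy gives (-2*w) dx ∧ dy ∧ dw
  d(-3*x*z + y) includes (∂/∂y)(-3*x*z + y) dy = (1) dy, which multiplied by dx ∧ dw gives (-1) dx ∧ dy ∧ dw
  d(-3*x*z + y) includes (∂/∂z)(-3*x*z + y) dz = (-3*x) dz, which multiplied by dx ∧ dw gives (3*x) dx ∧ dz ∧ dw
  d(2*w*z - 3*x*y + x*z) includes (∂/∂x)(2*w*z - 3*x*y + x*z) dx = (-3*y + z) dx, which multiplied by dy ∧ dz gives (-3*y + z) dx ∧ dy ∧ dz
  d(2*w*z - 3*x*y + x*z) includes (∂/∂w)(2*w*z - 3*x*y + x*z) dw = (2*z) dw, which multiplied by dy ∧ dz gives (2*z) dy ∧ dz ∧ dw
  d(3*w^2 + 2*w*z - 3*x*z) includes (∂/∂x)(3*w^2 + 2*w*z - 3*x*z) dx = (-3*z) dx, which multiplied by dy ∧ dw gives (-3*z) dx ∧ dy ∧ dw
  d(3*w^2 + 2*w*z - 3*x*z) includes (∂/∂z)(3*w^2 + 2*w*z - 3*x*z) dz = (2*w - 3*x) dz, which multiplied by dy ∧ dw gives (-2*w + 3*x) dy ∧ dz ∧ dw
  d(-2*w^2 - x*y) includes (∂/∂x)(-2*w^2 - x*y) dx = (-y) dx, which multiplied by dz ∧ dw gives (-y) dx ∧ dz ∧ dw
  d(-2*w^2 - x*y) includes (∂/∂y)(-2*w^2 - x*y) dy = (-x) dy, which multiplied by dz ∧ dw gives (-x) dy ∧ dz ∧ dw
Collecting like 3-forms: d(omega) = (-2*w - 3*z - 1) dx ∧ dy ∧ dw + (3*x - y) dx ∧ dz ∧ dw + (-3*y + z) dx ∧ dy ∧ dz + (-2*w + 2*x + 2*z) dy ∧ dz ∧ dw.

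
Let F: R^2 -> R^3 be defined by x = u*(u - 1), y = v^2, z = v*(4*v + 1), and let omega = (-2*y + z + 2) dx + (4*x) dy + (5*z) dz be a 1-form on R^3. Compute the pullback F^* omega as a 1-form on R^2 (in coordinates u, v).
F^* omega = (4*u*v^2 + 2*u*v + 4*u - 2*v^2 - v - 2) du + (v*(8*u^2 - 8*u + 160*v^2 + 60*v + 5)) dv

Using F^*(f dg) = (f ∘ F) d(g ∘ F), substitute each coordinate x_i by F_i(u, v) in f_i, and replace dx_i by d F_i = (∂F_i/∂u) du + (∂F_i/∂v) dv.
  For the x component: f_1(F) = 2*v^2 + v + 2; d F_1 = (2*u - 1) du + (0) dv
  For the y component: f_2(F) = 4*u*(u - 1); d F_2 = (0) du + (2*v) dv
  For the z component: f_3(F) = 5*v*(4*v + 1); d F_3 = (0) du + (8*v + 1) dv
Combining and collecting du, dv coefficients:
  coeff of du: 4*u*v^2 + 2*u*v + 4*u - 2*v^2 - v - 2
  coeff of dv: v*(8*u^2 - 8*u + 160*v^2 + 60*v + 5)
F^* omega = (4*u*v^2 + 2*u*v + 4*u - 2*v^2 - v - 2) du + (v*(8*u^2 - 8*u + 160*v^2 + 60*v + 5)) dv.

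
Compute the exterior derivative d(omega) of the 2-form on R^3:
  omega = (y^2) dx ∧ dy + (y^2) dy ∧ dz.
d(omega) = 0

For a 2-form omega = sum_{i<j} g_{ij} dx_i ∧ dx_j, the exterior derivative is
  d(omega) = sum_{i<j} d(g_{ij}) ∧ dx_i ∧ dx_j = sum_{i<j, k} (∂g_{ij}/∂x_k) dx_k ∧ dx_i ∧ dx_j.
Expand each term, using dx_k ∧ dx_i ∧ dx_j = sgn(permutation) dx_{(a)} ∧ dx_{(b)} ∧ dx_{(c)} with (a < b < c) sorted:

Collecting like 3-forms: d(omega) = 0.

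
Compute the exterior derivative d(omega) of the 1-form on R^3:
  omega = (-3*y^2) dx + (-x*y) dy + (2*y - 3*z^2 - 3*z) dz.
d(omega) = (5*y) dx ∧ dy + (2) dy ∧ dz

For a 1-form omega = sum_i f_i dx_i, the exterior derivative is
  d(omega) = sum_{i < j} (∂f_j/∂x_i - ∂f_i/∂x_j) dx_i ∧ dx_j.
  coefficient of dx ∧ dy: ∂f_2/∂x - ∂f_1/∂y = ∂(-x*y)/∂x - ∂(-3*y^2)/∂y = 5*y
  coefficient of dy ∧ dz: ∂f_3/∂y - ∂f_2/∂z = ∂(2*y - 3*z^2 - 3*z)/∂y - ∂(-x*y)/∂z = 2
Assembling: d(omega) = (5*y) dx ∧ dy + (2) dy ∧ dz.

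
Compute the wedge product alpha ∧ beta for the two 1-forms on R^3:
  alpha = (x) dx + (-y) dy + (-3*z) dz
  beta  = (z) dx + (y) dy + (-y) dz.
alpha ∧ beta = (y*(x + z)) dx ∧ dy + (-x*y + 3*z^2) dx ∧ dz + (y*(y + 3*z)) dy ∧ dz

Distribute the wedge, using dx_i ∧ dx_j = -dx_j ∧ dx_i and dx_i ∧ dx_i = 0. For each pair (i, j) with i < j, the coefficient of dx_i ∧ dx_j in alpha ∧ beta is (alpha_i * beta_j - alpha_j * beta_i). Collecting: alpha ∧ beta = (y*(x + z)) dx ∧ dy + (-x*y + 3*z^2) dx ∧ dz + (y*(y + 3*z)) dy ∧ dz.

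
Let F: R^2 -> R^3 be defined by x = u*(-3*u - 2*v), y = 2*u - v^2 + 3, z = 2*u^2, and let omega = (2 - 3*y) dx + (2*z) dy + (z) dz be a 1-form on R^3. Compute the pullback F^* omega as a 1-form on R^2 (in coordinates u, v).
F^* omega = (8*u^3 + 44*u^2 - 18*u*v^2 + 12*u*v + 42*u - 6*v^3 + 14*v) du + (2*u*(-4*u*v + 6*u - 3*v^2 + 7)) dv

Using F^*(f dg) = (f ∘ F) d(g ∘ F), substitute each coordinate x_i by F_i(u, v) in f_i, and replace dx_i by d F_i = (∂F_i/∂u) du + (∂F_i/∂v) dv.
  For the x component: f_1(F) = -6*u + 3*v^2 - 7; d F_1 = (-6*u - 2*v) du + (-2*u) dv
  For the y component: f_2(F) = 4*u^2; d F_2 = (2) du + (-2*v) dv
  For the z component: f_3(F) = 2*u^2; d F_3 = (4*u) du + (0) dv
Combining and collecting du, dv coefficients:
  coeff of du: 8*u^3 + 44*u^2 - 18*u*v^2 + 12*u*v + 42*u - 6*v^3 + 14*v
  coeff of dv: 2*u*(-4*u*v + 6*u - 3*v^2 + 7)
F^* omega = (8*u^3 + 44*u^2 - 18*u*v^2 + 12*u*v + 42*u - 6*v^3 + 14*v) du + (2*u*(-4*u*v + 6*u - 3*v^2 + 7)) dv.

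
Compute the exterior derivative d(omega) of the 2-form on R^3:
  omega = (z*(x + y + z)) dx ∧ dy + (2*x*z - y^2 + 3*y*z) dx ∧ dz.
d(omega) = (x + 3*y - z) dx ∧ dy ∧ dz

For a 2-form omega = sum_{i<j} g_{ij} dx_i ∧ dx_j, the exterior derivative is
  d(omega) = sum_{i<j} d(g_{ij}) ∧ dx_i ∧ dx_j = sum_{i<j, k} (∂g_{ij}/∂x_k) dx_k ∧ dx_i ∧ dx_j.
Expand each term, using dx_k ∧ dx_i ∧ dx_j = sgn(permutation) dx_{(a)} ∧ dx_{(b)} ∧ dx_{(c)} with (a < b < c) sorted:
  d(z*(x + y + z)) includes (∂/∂z)(z*(x + y + z)) dz = (x + y + 2*z) dz, which multiplied by dx ∧ dy gives (x + y + 2*z) dx ∧ dy ∧ dz
  d(2*x*z - y^2 + 3*y*z) includes (∂/∂y)(2*x*z - y^2 + 3*y*z) dy = (-2*y + 3*z) dy, which multiplied by dx ∧ dz gives (2*y - 3*z) dx ∧ dy ∧ dz
Collecting like 3-forms: d(omega) = (x + 3*y - z) dx ∧ dy ∧ dz.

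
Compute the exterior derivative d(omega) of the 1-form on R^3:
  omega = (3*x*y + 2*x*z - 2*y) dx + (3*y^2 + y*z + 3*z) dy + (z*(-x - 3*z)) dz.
d(omega) = (2 - 3*x) dx ∧ dy + (-2*x - z) dx ∧ dz + (-y - 3) dy ∧ dz

For a 1-form omega = sum_i f_i dx_i, the exterior derivative is
  d(omega) = sum_{i < j} (∂f_j/∂x_i - ∂f_i/∂x_j) dx_i ∧ dx_j.
  coefficient of dx ∧ dy: ∂f_2/∂x - ∂f_1/∂y = ∂(3*y^2 + y*z + 3*z)/∂x - ∂(3*x*y + 2*x*z - 2*y)/∂y = 2 - 3*x
  coefficient of dx ∧ dz: ∂f_3/∂x - ∂f_1/∂z = ∂(z*(-x - 3*z))/∂x - ∂(3*x*y + 2*x*z - 2*y)/∂z = -2*x - z
  coefficient of dy ∧ dz: ∂f_3/∂y - ∂f_2/∂z = ∂(z*(-x - 3*z))/∂y - ∂(3*y^2 + y*z + 3*z)/∂z = -y - 3
Assembling: d(omega) = (2 - 3*x) dx ∧ dy + (-2*x - z) dx ∧ dz + (-y - 3) dy ∧ dz.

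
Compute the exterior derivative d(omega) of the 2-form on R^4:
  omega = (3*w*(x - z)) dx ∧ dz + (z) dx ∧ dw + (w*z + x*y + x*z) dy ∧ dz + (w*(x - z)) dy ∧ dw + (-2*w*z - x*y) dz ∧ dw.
d(omega) = (3*x - y - 3*z - 1) dx ∧ dz ∧ dw + (y + z) dx ∧ dy ∧ dz + (w - x + z) dy ∧ dz ∧ dw + (w) dx ∧ dy ∧ dw

For a 2-form omega = sum_{i<j} g_{ij} dx_i ∧ dx_j, the exterior derivative is
  d(omega) = sum_{i<j} d(g_{ij}) ∧ dx_i ∧ dx_j = sum_{i<j, k} (∂g_{ij}/∂x_k) dx_k ∧ dx_i ∧ dx_j.
Expand each term, using dx_k ∧ dx_i ∧ dx_j = sgn(permutation) dx_{(a)} ∧ dx_{(b)} ∧ dx_{(c)} with (a < b < c) sorted:
  d(3*w*(x - z)) includes (∂/∂w)(3*w*(x - z)) dw = (3*x - 3*z) dw, which multiplied by dx ∧ dz gives (3*x - 3*z) dx ∧ dz ∧ dw
  d(z) includes (∂/∂z)(z) dz = (1) dz, which multiplied by dx ∧ dw gives (-1) dx ∧ dz ∧ dw
  d(w*z + x*y + x*z) includes (∂/∂x)(w*z + x*y + x*z) dx = (y + z) dx, which multiplied by dy ∧ dz gives (y + z) dx ∧ dy ∧ dz
  d(w*z + x*y + x*z) includes (∂/∂w)(w*z + x*y + x*z) dw = (z) dw, which multiplied by dy ∧ dz gives (z) dy ∧ dz ∧ dw
  d(w*(x - z)) includes (∂/∂x)(w*(x - z)) dx = (w) dx, which multiplied by dy ∧ dw gives (w) dx ∧ dy ∧ dw
  d(w*(x - z)) includes (∂/∂z)(w*(x - z)) dz = (-w) dz, which multiplied by dy ∧ dw gives (w) dy ∧ dz ∧ dw
  d(-2*w*z - x*y) includes (∂/∂x)(-2*w*z - x*y) dx = (-y) dx, which multiplied by dz ∧ dw gives (-y) dx ∧ dz ∧ dw
  d(-2*w*z - x*y) includes (∂/∂y)(-2*w*z - x*y) dy = (-x) dy, which multiplied by dz ∧ dw gives (-x) dy ∧ dz ∧ dw
Collecting like 3-forms: d(omega) = (3*x - y - 3*z - 1) dx ∧ dz ∧ dw + (y + z) dx ∧ dy ∧ dz + (w - x + z) dy ∧ dz ∧ dw + (w) dx ∧ dy ∧ dw.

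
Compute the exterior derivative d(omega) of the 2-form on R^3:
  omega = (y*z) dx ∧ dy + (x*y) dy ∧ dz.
d(omega) = (2*y) dx ∧ dy ∧ dz

For a 2-form omega = sum_{i<j} g_{ij} dx_i ∧ dx_j, the exterior derivative is
  d(omega) = sum_{i<j} d(g_{ij}) ∧ dx_i ∧ dx_j = sum_{i<j, k} (∂g_{ij}/∂x_k) dx_k ∧ dx_i ∧ dx_j.
Expand each term, using dx_k ∧ dx_i ∧ dx_j = sgn(permutation) dx_{(a)} ∧ dx_{(b)} ∧ dx_{(c)} with (a < b < c) sorted:
  d(y*z) includes (∂/∂z)(y*z) dz = (y) dz, which multiplied by dx ∧ dy gives (y) dx ∧ dy ∧ dz
  d(x*y) includes (∂/∂x)(x*y) dx = (y) dx, which multiplied by dy ∧ dz gives (y) dx ∧ dy ∧ dz
Collecting like 3-forms: d(omega) = (2*y) dx ∧ dy ∧ dz.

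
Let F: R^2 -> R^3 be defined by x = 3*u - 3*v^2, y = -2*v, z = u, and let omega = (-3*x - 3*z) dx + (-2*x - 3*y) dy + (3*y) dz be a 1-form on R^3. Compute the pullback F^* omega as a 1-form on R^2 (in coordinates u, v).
F^* omega = (-36*u + 27*v^2 - 6*v) du + (72*u*v + 12*u - 54*v^3 - 12*v^2 - 12*v) dv

Using F^*(f dg) = (f ∘ F) d(g ∘ F), substitute each coordinate x_i by F_i(u, v) in f_i, and replace dx_i by d F_i = (∂F_i/∂u) du + (∂F_i/∂v) dv.
  For the x component: f_1(F) = -12*u + 9*v^2; d F_1 = (3) du + (-6*v) dv
  For the y component: f_2(F) = -6*u + 6*v^2 + 6*v; d F_2 = (0) du + (-2) dv
  For the z component: f_3(F) = -6*v; d F_3 = (1) du + (0) dv
Combining and collecting du, dv coefficients:
  coeff of du: -36*u + 27*v^2 - 6*v
  coeff of dv: 72*u*v + 12*u - 54*v^3 - 12*v^2 - 12*v
F^* omega = (-36*u + 27*v^2 - 6*v) du + (72*u*v + 12*u - 54*v^3 - 12*v^2 - 12*v) dv.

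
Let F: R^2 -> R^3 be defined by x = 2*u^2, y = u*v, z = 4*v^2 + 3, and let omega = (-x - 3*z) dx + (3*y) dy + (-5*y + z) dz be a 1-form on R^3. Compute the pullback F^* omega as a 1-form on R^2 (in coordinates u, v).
F^* omega = (u*(-8*u^2 - 45*v^2 - 36)) du + (v*(3*u^2 - 40*u*v + 32*v^2 + 24)) dv

Using F^*(f dg) = (f ∘ F) d(g ∘ F), substitute each coordinate x_i by F_i(u, v) in f_i, and replace dx_i by d F_i = (∂F_i/∂u) du + (∂F_i/∂v) dv.
  For the x component: f_1(F) = -2*u^2 - 12*v^2 - 9; d F_1 = (4*u) du + (0) dv
  For the y component: f_2(F) = 3*u*v; d F_2 = (v) du + (u) dv
  For the z component: f_3(F) = -5*u*v + 4*v^2 + 3; d F_3 = (0) du + (8*v) dv
Combining and collecting du, dv coefficients:
  coeff of du: u*(-8*u^2 - 45*v^2 - 36)
  coeff of dv: v*(3*u^2 - 40*u*v + 32*v^2 + 24)
F^* omega = (u*(-8*u^2 - 45*v^2 - 36)) du + (v*(3*u^2 - 40*u*v + 32*v^2 + 24)) dv.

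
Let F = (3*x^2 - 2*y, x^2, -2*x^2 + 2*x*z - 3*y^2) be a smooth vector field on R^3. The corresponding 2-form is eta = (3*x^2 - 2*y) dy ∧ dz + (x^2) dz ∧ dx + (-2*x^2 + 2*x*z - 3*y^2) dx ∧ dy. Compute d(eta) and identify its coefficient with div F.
d(eta) = (8*x) dx ∧ dy ∧ dz; div F = 8*x

For a 2-form in R^3 of the form above, applying d gives a 3-form with coefficient ∂P/∂x + ∂Q/∂y + ∂R/∂z:
  ∂P/∂x = 6*x
  ∂Q/∂y = 0
  ∂R/∂z = 2*x
Sum = 8*x, which is exactly div F.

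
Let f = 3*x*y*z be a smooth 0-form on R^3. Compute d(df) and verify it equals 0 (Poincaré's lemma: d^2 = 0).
d(df) = 0

Step 1: df = sum_i (∂f/∂x_i) dx_i = (3*y*z) dx + (3*x*z) dy + (3*x*y) dz.
Step 2: Apply d again. Using the 1-form formula, the coefficient of dx ∧ dy in d(df) is ∂^2 f/∂x ∂y - ∂^2 f/∂y ∂x = (3*z) - (3*z) = 0 (equality of mixed partials for smooth f).
Similarly for dx ∧ dz and dy ∧ dz — all coefficients vanish. So d(df) = 0.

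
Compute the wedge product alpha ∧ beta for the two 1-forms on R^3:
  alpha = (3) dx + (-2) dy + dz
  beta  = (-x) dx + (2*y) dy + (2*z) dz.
alpha ∧ beta = (-2*x + 6*y) dx ∧ dy + (x + 6*z) dx ∧ dz + (-2*y - 4*z) dy ∧ dz

Distribute the wedge, using dx_i ∧ dx_j = -dx_j ∧ dx_i and dx_i ∧ dx_i = 0. For each pair (i, j) with i < j, the coefficient of dx_i ∧ dx_j in alpha ∧ beta is (alpha_i * beta_j - alpha_j * beta_i). Collecting: alpha ∧ beta = (-2*x + 6*y) dx ∧ dy + (x + 6*z) dx ∧ dz + (-2*y - 4*z) dy ∧ dz.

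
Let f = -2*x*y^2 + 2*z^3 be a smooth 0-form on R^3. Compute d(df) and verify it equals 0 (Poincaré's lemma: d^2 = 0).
d(df) = 0

Step 1: df = sum_i (∂f/∂x_i) dx_i = (-2*y^2) dx + (-4*x*y) dy + (6*z^2) dz.
Step 2: Apply d again. Using the 1-form formula, the coefficient of dx ∧ dy in d(df) is ∂^2 f/∂x ∂y - ∂^2 f/∂y ∂x = (-4*y) - (-4*y) = 0 (equality of mixed partials for smooth f).
Similarly for dx ∧ dz and dy ∧ dz — all coefficients vanish. So d(df) = 0.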